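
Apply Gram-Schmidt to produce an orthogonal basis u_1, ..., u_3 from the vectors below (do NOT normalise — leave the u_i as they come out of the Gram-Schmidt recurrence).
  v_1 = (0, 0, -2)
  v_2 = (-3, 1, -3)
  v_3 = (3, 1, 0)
Orthogonal basis:
  u_1 = (0, 0, -2)
  u_2 = (-3, 1, 0)
  u_3 = (3/5, 9/5, 0)

Apply the Gram-Schmidt recurrence
  u_1 = v_1
  u_i = v_i − Σ_{j<i} ((v_i · u_j) / (u_j · u_j)) · u_j.

Step by step this gives:
  u_1 = (0, 0, -2)
  u_2 = (-3, 1, 0)
  u_3 = (3/5, 9/5, 0)

Orthogonality check:
  u_2 · u_1 = 0 (should be 0)
  u_3 · u_1 = 0 (should be 0)
  u_3 · u_2 = 0 (should be 0)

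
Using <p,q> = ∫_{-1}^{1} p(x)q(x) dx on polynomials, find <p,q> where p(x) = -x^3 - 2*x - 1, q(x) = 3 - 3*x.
<p,q> = -4/5

Expand the product: p(x)·q(x) = 3*x^4 - 3*x^3 + 6*x^2 - 3*x - 3.
∫_{-1}^{1} of each monomial x^k gives [2/(k+1) if k even, 0 if k odd]. Integrating term-by-term (or equivalently evaluating the antiderivative F(x) = 3*x^5/5 - 3*x^4/4 + 2*x^3 - 3*x^2/2 - 3*x at the endpoints):
  F(1) − F(−1) = -53/20 − (-37/20) = -4/5.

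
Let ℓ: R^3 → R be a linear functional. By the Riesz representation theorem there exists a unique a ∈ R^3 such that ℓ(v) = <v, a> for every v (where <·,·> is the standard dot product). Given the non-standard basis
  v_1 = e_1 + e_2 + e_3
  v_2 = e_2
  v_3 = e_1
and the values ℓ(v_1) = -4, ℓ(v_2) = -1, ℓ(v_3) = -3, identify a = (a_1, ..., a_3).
a = (-3, -1, 0)

Write a = (a_1, ..., a_3) in the standard basis. For each basis vector v_i, ℓ(v_i) = <v_i, a> is a linear equation in the a_j's. Collect the n equations into a matrix system V a = ℓ, where row i of V is v_i (expressed in the standard basis). Since V is invertible (lower-triangular with 1s on the diagonal, up to permutation), solve by back-substitution:
  V =
[[1, 1, 1],
 [0, 1, 0],
 [1, 0, 0]]
  V a = (-4, -1, -3)
Solving gives a = (-3, -1, 0).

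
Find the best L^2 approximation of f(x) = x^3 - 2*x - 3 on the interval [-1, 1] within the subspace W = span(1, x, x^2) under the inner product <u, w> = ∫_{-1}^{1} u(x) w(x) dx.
g(x) = -7*x/5 - 3

The best approximation g ∈ W is the orthogonal projection of f onto W. Writing g = a_0 + a_1 x + a_2 x^2, the coefficients solve the normal equations G · a = b where
  G_{ij} = <φ_i, φ_j> and b_i = <f, φ_i>, with φ_0 = 1, φ_1 = x, φ_2 = x^2.
G =
  [2, 0, 2/3]
  [0, 2/3, 0]
  [2/3, 0, 2/5],
b = (-6, -14/15, -2).
Solving gives a_0 = -3, a_1 = -7/5, a_2 = 0, so
  g(x) = -7*x/5 - 3.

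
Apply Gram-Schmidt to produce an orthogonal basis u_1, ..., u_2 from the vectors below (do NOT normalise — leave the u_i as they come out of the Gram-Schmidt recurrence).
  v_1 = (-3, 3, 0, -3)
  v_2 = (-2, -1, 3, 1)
Orthogonal basis:
  u_1 = (-3, 3, 0, -3)
  u_2 = (-2, -1, 3, 1)

Apply the Gram-Schmidt recurrence
  u_1 = v_1
  u_i = v_i − Σ_{j<i} ((v_i · u_j) / (u_j · u_j)) · u_j.

Step by step this gives:
  u_1 = (-3, 3, 0, -3)
  u_2 = (-2, -1, 3, 1)

Orthogonality check:
  u_2 · u_1 = 0 (should be 0)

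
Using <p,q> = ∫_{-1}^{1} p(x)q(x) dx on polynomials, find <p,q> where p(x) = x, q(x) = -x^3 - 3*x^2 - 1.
<p,q> = -2/5

Expand the product: p(x)·q(x) = -x^4 - 3*x^3 - x.
∫_{-1}^{1} of each monomial x^k gives [2/(k+1) if k even, 0 if k odd]. Integrating term-by-term (or equivalently evaluating the antiderivative F(x) = -x^5/5 - 3*x^4/4 - x^2/2 at the endpoints):
  F(1) − F(−1) = -29/20 − (-21/20) = -2/5.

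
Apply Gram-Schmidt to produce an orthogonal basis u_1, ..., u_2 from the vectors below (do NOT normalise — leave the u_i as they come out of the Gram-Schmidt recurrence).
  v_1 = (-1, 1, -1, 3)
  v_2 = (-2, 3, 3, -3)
Orthogonal basis:
  u_1 = (-1, 1, -1, 3)
  u_2 = (-31/12, 43/12, 29/12, -5/4)

Apply the Gram-Schmidt recurrence
  u_1 = v_1
  u_i = v_i − Σ_{j<i} ((v_i · u_j) / (u_j · u_j)) · u_j.

Step by step this gives:
  u_1 = (-1, 1, -1, 3)
  u_2 = (-31/12, 43/12, 29/12, -5/4)

Orthogonality check:
  u_2 · u_1 = 0 (should be 0)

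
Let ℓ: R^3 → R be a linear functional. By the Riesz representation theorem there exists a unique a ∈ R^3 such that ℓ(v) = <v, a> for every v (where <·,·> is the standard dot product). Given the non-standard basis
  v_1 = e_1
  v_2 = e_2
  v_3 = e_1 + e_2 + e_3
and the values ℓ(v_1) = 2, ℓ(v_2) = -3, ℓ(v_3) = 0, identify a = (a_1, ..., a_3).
a = (2, -3, 1)

Write a = (a_1, ..., a_3) in the standard basis. For each basis vector v_i, ℓ(v_i) = <v_i, a> is a linear equation in the a_j's. Collect the n equations into a matrix system V a = ℓ, where row i of V is v_i (expressed in the standard basis). Since V is invertible (lower-triangular with 1s on the diagonal, up to permutation), solve by back-substitution:
  V =
[[1, 0, 0],
 [0, 1, 0],
 [1, 1, 1]]
  V a = (2, -3, 0)
Solving gives a = (2, -3, 1).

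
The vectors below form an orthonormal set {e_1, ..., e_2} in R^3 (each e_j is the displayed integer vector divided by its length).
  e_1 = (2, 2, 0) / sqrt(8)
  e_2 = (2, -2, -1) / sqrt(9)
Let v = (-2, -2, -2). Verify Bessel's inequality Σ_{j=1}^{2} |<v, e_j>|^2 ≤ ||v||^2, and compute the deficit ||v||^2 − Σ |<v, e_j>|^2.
Σ |<v, e_j>|^2 = 76/9; ||v||^2 = 12; deficit = 32/9

Write each e_j = u_j / sqrt(<u_j, u_j>) where u_j is the displayed integer vector. Then <v, e_j> = <v, u_j> / sqrt(<u_j, u_j>), so |<v, e_j>|^2 = <v, u_j>^2 / <u_j, u_j>.
Coefficients: <v, e_1> = -8/sqrt(8), <v, e_2> = 2/sqrt(9).
Square and sum: Σ |<v, e_j>|^2 = 76/9.
Compute ||v||^2 = v·v = 12.
Deficit = 12 − 76/9 = 32/9 ≥ 0, confirming Bessel's inequality. (The deficit equals ||v − Σ <v,e_j> e_j||^2, the squared distance from v to span{e_j}.)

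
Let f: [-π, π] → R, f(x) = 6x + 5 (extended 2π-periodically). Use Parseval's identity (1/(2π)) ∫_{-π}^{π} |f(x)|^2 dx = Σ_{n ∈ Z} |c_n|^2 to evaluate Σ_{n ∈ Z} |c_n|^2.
Σ |c_n|^2 = 12π^2 + 25

Expand and integrate term by term over [-π, π]:
  ∫ (6x)^2 dx = 36·(2π^3/3); ∫ 2·6·(5)·x dx = 0 (odd integrand); ∫ 5^2 dx = 25·2π.
So (1/(2π)) ∫_{-π}^{π} (6x + 5)^2 dx = 36π^2/3 + 25 = 12π^2 + 25.
Parseval ⇒ Σ |c_n|^2 = 12π^2 + 25.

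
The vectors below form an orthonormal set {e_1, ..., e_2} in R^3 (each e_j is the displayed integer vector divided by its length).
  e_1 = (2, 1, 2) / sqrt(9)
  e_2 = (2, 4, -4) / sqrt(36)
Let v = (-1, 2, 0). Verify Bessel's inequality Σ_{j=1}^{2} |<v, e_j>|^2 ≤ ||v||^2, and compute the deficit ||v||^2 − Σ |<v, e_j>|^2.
Σ |<v, e_j>|^2 = 1; ||v||^2 = 5; deficit = 4

Write each e_j = u_j / sqrt(<u_j, u_j>) where u_j is the displayed integer vector. Then <v, e_j> = <v, u_j> / sqrt(<u_j, u_j>), so |<v, e_j>|^2 = <v, u_j>^2 / <u_j, u_j>.
Coefficients: <v, e_1> = 0/sqrt(9), <v, e_2> = 6/sqrt(36).
Square and sum: Σ |<v, e_j>|^2 = 1.
Compute ||v||^2 = v·v = 5.
Deficit = 5 − 1 = 4 ≥ 0, confirming Bessel's inequality. (The deficit equals ||v − Σ <v,e_j> e_j||^2, the squared distance from v to span{e_j}.)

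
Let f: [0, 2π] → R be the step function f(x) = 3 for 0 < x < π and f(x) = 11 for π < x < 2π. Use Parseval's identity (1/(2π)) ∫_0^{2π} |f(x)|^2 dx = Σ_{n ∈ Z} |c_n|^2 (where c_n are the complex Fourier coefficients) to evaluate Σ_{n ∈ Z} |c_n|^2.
Σ |c_n|^2 = 65

Parseval equates the L^2 energy of f (normalised by 1/(2π)) with the ℓ^2 sum of its Fourier coefficients: (1/(2π)) ∫_0^{2π} |f|^2 = Σ |c_n|^2.
Compute the left side: (1/(2π)) [∫_0^π 3^2 dx + ∫_π^{2π} 11^2 dx] = (1/(2π)) · (9π + 121π) = (9 + 121)/2 = 65.
So Σ_{n ∈ Z} |c_n|^2 = 65.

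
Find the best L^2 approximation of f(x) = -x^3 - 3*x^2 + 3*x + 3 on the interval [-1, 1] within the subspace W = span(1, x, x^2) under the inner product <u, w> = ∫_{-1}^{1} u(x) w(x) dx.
g(x) = -3*x^2 + 12*x/5 + 3

The best approximation g ∈ W is the orthogonal projection of f onto W. Writing g = a_0 + a_1 x + a_2 x^2, the coefficients solve the normal equations G · a = b where
  G_{ij} = <φ_i, φ_j> and b_i = <f, φ_i>, with φ_0 = 1, φ_1 = x, φ_2 = x^2.
G =
  [2, 0, 2/3]
  [0, 2/3, 0]
  [2/3, 0, 2/5],
b = (4, 8/5, 4/5).
Solving gives a_0 = 3, a_1 = 12/5, a_2 = -3, so
  g(x) = -3*x^2 + 12*x/5 + 3.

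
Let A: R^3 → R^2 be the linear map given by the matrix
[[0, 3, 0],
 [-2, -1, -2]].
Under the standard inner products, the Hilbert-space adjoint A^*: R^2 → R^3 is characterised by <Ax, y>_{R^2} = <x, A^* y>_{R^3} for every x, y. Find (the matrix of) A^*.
A^* = A^T =
[[0, -2],
 [3, -1],
 [0, -2]]

For real matrices with standard dot products, the defining identity <Ax, y> = <x, A^* y> gives (Ax)^T y = x^T (A^*) y, i.e. x^T A^T y = x^T (A^*) y. Since this holds for all x, y, we must have A^* = A^T. Therefore
A^* =
[[0, -2],
 [3, -1],
 [0, -2]].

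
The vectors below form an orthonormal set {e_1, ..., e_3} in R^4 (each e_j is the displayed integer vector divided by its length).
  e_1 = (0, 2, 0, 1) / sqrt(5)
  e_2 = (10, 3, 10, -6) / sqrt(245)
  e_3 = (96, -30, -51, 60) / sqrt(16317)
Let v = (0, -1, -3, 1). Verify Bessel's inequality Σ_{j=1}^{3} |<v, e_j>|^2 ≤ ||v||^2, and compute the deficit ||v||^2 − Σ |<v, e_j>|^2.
Σ |<v, e_j>|^2 = 371/37; ||v||^2 = 11; deficit = 36/37

Write each e_j = u_j / sqrt(<u_j, u_j>) where u_j is the displayed integer vector. Then <v, e_j> = <v, u_j> / sqrt(<u_j, u_j>), so |<v, e_j>|^2 = <v, u_j>^2 / <u_j, u_j>.
Coefficients: <v, e_1> = -1/sqrt(5), <v, e_2> = -39/sqrt(245), <v, e_3> = 243/sqrt(16317).
Square and sum: Σ |<v, e_j>|^2 = 371/37.
Compute ||v||^2 = v·v = 11.
Deficit = 11 − 371/37 = 36/37 ≥ 0, confirming Bessel's inequality. (The deficit equals ||v − Σ <v,e_j> e_j||^2, the squared distance from v to span{e_j}.)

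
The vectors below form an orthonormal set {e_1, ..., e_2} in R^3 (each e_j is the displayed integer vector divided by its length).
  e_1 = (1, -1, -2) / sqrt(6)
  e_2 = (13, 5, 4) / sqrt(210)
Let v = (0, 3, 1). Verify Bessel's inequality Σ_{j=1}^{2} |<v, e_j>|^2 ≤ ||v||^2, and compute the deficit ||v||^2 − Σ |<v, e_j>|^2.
Σ |<v, e_j>|^2 = 206/35; ||v||^2 = 10; deficit = 144/35

Write each e_j = u_j / sqrt(<u_j, u_j>) where u_j is the displayed integer vector. Then <v, e_j> = <v, u_j> / sqrt(<u_j, u_j>), so |<v, e_j>|^2 = <v, u_j>^2 / <u_j, u_j>.
Coefficients: <v, e_1> = -5/sqrt(6), <v, e_2> = 19/sqrt(210).
Square and sum: Σ |<v, e_j>|^2 = 206/35.
Compute ||v||^2 = v·v = 10.
Deficit = 10 − 206/35 = 144/35 ≥ 0, confirming Bessel's inequality. (The deficit equals ||v − Σ <v,e_j> e_j||^2, the squared distance from v to span{e_j}.)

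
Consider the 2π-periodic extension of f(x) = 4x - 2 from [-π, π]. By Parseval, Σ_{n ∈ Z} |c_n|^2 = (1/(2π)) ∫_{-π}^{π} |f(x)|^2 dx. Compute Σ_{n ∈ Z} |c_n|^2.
Σ |c_n|^2 = 16π^2/3 + 4

Expand and integrate term by term over [-π, π]:
  ∫ (4x)^2 dx = 16·(2π^3/3); ∫ 2·4·(-2)·x dx = 0 (odd integrand); ∫ (-2)^2 dx = 4·2π.
So (1/(2π)) ∫_{-π}^{π} (4x - 2)^2 dx = 16π^2/3 + 4 = 16π^2/3 + 4.
Parseval ⇒ Σ |c_n|^2 = 16π^2/3 + 4.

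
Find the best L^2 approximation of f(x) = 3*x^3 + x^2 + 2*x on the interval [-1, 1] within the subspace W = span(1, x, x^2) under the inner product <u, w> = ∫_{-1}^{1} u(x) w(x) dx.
g(x) = x^2 + 19*x/5

The best approximation g ∈ W is the orthogonal projection of f onto W. Writing g = a_0 + a_1 x + a_2 x^2, the coefficients solve the normal equations G · a = b where
  G_{ij} = <φ_i, φ_j> and b_i = <f, φ_i>, with φ_0 = 1, φ_1 = x, φ_2 = x^2.
G =
  [2, 0, 2/3]
  [0, 2/3, 0]
  [2/3, 0, 2/5],
b = (2/3, 38/15, 2/5).
Solving gives a_0 = 0, a_1 = 19/5, a_2 = 1, so
  g(x) = x^2 + 19*x/5.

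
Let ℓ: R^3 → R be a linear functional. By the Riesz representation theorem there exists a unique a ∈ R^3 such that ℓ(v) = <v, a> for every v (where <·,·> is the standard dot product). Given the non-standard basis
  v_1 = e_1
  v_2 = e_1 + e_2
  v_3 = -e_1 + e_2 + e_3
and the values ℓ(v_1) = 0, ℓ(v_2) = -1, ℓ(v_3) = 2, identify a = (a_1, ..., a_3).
a = (0, -1, 3)

Write a = (a_1, ..., a_3) in the standard basis. For each basis vector v_i, ℓ(v_i) = <v_i, a> is a linear equation in the a_j's. Collect the n equations into a matrix system V a = ℓ, where row i of V is v_i (expressed in the standard basis). Since V is invertible (lower-triangular with 1s on the diagonal, up to permutation), solve by back-substitution:
  V =
[[1, 0, 0],
 [1, 1, 0],
 [-1, 1, 1]]
  V a = (0, -1, 2)
Solving gives a = (0, -1, 3).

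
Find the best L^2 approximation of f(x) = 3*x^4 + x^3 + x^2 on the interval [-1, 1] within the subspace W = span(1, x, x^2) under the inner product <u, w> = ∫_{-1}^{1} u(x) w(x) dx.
g(x) = 25*x^2/7 + 3*x/5 - 9/35

The best approximation g ∈ W is the orthogonal projection of f onto W. Writing g = a_0 + a_1 x + a_2 x^2, the coefficients solve the normal equations G · a = b where
  G_{ij} = <φ_i, φ_j> and b_i = <f, φ_i>, with φ_0 = 1, φ_1 = x, φ_2 = x^2.
G =
  [2, 0, 2/3]
  [0, 2/3, 0]
  [2/3, 0, 2/5],
b = (28/15, 2/5, 44/35).
Solving gives a_0 = -9/35, a_1 = 3/5, a_2 = 25/7, so
  g(x) = 25*x^2/7 + 3*x/5 - 9/35.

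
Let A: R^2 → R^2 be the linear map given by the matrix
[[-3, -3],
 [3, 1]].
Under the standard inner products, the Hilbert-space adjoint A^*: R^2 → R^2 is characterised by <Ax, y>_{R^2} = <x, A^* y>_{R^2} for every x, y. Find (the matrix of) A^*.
A^* = A^T =
[[-3, 3],
 [-3, 1]]

For real matrices with standard dot products, the defining identity <Ax, y> = <x, A^* y> gives (Ax)^T y = x^T (A^*) y, i.e. x^T A^T y = x^T (A^*) y. Since this holds for all x, y, we must have A^* = A^T. Therefore
A^* =
[[-3, 3],
 [-3, 1]].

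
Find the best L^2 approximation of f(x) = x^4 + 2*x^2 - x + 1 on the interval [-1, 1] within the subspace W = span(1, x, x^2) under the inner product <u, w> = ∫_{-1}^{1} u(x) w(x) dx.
g(x) = 20*x^2/7 - x + 32/35

The best approximation g ∈ W is the orthogonal projection of f onto W. Writing g = a_0 + a_1 x + a_2 x^2, the coefficients solve the normal equations G · a = b where
  G_{ij} = <φ_i, φ_j> and b_i = <f, φ_i>, with φ_0 = 1, φ_1 = x, φ_2 = x^2.
G =
  [2, 0, 2/3]
  [0, 2/3, 0]
  [2/3, 0, 2/5],
b = (56/15, -2/3, 184/105).
Solving gives a_0 = 32/35, a_1 = -1, a_2 = 20/7, so
  g(x) = 20*x^2/7 - x + 32/35.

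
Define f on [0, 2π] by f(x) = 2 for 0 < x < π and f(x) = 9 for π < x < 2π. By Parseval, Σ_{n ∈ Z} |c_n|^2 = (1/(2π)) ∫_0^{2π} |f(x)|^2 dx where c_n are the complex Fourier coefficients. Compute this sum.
Σ |c_n|^2 = 85/2

Parseval equates the L^2 energy of f (normalised by 1/(2π)) with the ℓ^2 sum of its Fourier coefficients: (1/(2π)) ∫_0^{2π} |f|^2 = Σ |c_n|^2.
Compute the left side: (1/(2π)) [∫_0^π 2^2 dx + ∫_π^{2π} 9^2 dx] = (1/(2π)) · (4π + 81π) = (4 + 81)/2 = 85/2.
So Σ_{n ∈ Z} |c_n|^2 = 85/2.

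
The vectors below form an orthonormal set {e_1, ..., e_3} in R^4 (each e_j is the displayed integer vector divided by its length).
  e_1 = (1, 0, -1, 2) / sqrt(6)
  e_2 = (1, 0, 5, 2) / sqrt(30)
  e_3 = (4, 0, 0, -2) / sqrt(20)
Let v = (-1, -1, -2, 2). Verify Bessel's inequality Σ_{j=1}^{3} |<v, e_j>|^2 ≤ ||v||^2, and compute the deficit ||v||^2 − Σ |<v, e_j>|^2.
Σ |<v, e_j>|^2 = 9; ||v||^2 = 10; deficit = 1

Write each e_j = u_j / sqrt(<u_j, u_j>) where u_j is the displayed integer vector. Then <v, e_j> = <v, u_j> / sqrt(<u_j, u_j>), so |<v, e_j>|^2 = <v, u_j>^2 / <u_j, u_j>.
Coefficients: <v, e_1> = 5/sqrt(6), <v, e_2> = -7/sqrt(30), <v, e_3> = -8/sqrt(20).
Square and sum: Σ |<v, e_j>|^2 = 9.
Compute ||v||^2 = v·v = 10.
Deficit = 10 − 9 = 1 ≥ 0, confirming Bessel's inequality. (The deficit equals ||v − Σ <v,e_j> e_j||^2, the squared distance from v to span{e_j}.)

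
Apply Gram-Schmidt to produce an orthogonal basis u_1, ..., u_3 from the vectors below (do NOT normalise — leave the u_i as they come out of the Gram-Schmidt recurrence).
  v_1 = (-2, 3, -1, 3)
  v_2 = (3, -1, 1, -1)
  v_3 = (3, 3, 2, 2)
Orthogonal basis:
  u_1 = (-2, 3, -1, 3)
  u_2 = (43/23, 16/23, 10/23, 16/23)
  u_3 = (-42/107, 64/107, 147/107, -43/107)

Apply the Gram-Schmidt recurrence
  u_1 = v_1
  u_i = v_i − Σ_{j<i} ((v_i · u_j) / (u_j · u_j)) · u_j.

Step by step this gives:
  u_1 = (-2, 3, -1, 3)
  u_2 = (43/23, 16/23, 10/23, 16/23)
  u_3 = (-42/107, 64/107, 147/107, -43/107)

Orthogonality check:
  u_2 · u_1 = 0 (should be 0)
  u_3 · u_1 = 0 (should be 0)
  u_3 · u_2 = 0 (should be 0)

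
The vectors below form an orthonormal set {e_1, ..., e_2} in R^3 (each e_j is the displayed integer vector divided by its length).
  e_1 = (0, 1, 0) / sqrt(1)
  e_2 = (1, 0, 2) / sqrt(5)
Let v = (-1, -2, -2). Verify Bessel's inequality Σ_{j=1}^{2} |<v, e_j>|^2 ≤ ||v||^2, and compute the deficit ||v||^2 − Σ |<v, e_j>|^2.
Σ |<v, e_j>|^2 = 9; ||v||^2 = 9; deficit = 0

Write each e_j = u_j / sqrt(<u_j, u_j>) where u_j is the displayed integer vector. Then <v, e_j> = <v, u_j> / sqrt(<u_j, u_j>), so |<v, e_j>|^2 = <v, u_j>^2 / <u_j, u_j>.
Coefficients: <v, e_1> = -2/sqrt(1), <v, e_2> = -5/sqrt(5).
Square and sum: Σ |<v, e_j>|^2 = 9.
Compute ||v||^2 = v·v = 9.
Deficit = 9 − 9 = 0 ≥ 0, confirming Bessel's inequality. (The deficit equals ||v − Σ <v,e_j> e_j||^2, the squared distance from v to span{e_j}.)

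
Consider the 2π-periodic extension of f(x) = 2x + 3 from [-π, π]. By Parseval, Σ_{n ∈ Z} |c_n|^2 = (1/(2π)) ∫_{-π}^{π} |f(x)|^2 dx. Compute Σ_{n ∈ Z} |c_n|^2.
Σ |c_n|^2 = 4π^2/3 + 9

Expand and integrate term by term over [-π, π]:
  ∫ (2x)^2 dx = 4·(2π^3/3); ∫ 2·2·(3)·x dx = 0 (odd integrand); ∫ 3^2 dx = 9·2π.
So (1/(2π)) ∫_{-π}^{π} (2x + 3)^2 dx = 4π^2/3 + 9 = 4π^2/3 + 9.
Parseval ⇒ Σ |c_n|^2 = 4π^2/3 + 9.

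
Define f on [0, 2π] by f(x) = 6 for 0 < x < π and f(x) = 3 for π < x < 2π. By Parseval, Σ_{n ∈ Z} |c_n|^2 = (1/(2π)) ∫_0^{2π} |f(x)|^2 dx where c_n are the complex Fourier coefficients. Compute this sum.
Σ |c_n|^2 = 45/2

Parseval equates the L^2 energy of f (normalised by 1/(2π)) with the ℓ^2 sum of its Fourier coefficients: (1/(2π)) ∫_0^{2π} |f|^2 = Σ |c_n|^2.
Compute the left side: (1/(2π)) [∫_0^π 6^2 dx + ∫_π^{2π} 3^2 dx] = (1/(2π)) · (36π + 9π) = (36 + 9)/2 = 45/2.
So Σ_{n ∈ Z} |c_n|^2 = 45/2.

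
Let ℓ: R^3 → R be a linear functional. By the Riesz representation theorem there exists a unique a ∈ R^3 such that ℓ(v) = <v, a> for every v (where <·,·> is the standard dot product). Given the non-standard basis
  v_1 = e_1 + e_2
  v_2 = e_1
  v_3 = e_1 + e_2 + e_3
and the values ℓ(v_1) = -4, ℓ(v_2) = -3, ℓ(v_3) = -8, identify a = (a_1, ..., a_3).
a = (-3, -1, -4)

Write a = (a_1, ..., a_3) in the standard basis. For each basis vector v_i, ℓ(v_i) = <v_i, a> is a linear equation in the a_j's. Collect the n equations into a matrix system V a = ℓ, where row i of V is v_i (expressed in the standard basis). Since V is invertible (lower-triangular with 1s on the diagonal, up to permutation), solve by back-substitution:
  V =
[[1, 1, 0],
 [1, 0, 0],
 [1, 1, 1]]
  V a = (-4, -3, -8)
Solving gives a = (-3, -1, -4).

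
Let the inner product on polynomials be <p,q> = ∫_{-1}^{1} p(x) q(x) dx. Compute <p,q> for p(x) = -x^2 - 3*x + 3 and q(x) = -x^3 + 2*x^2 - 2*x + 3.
<p,q> = 122/5

Expand the product: p(x)·q(x) = x^5 + x^4 - 7*x^3 + 9*x^2 - 15*x + 9.
∫_{-1}^{1} of each monomial x^k gives [2/(k+1) if k even, 0 if k odd]. Integrating term-by-term (or equivalently evaluating the antiderivative F(x) = x^6/6 + x^5/5 - 7*x^4/4 + 3*x^3 - 15*x^2/2 + 9*x at the endpoints):
  F(1) − F(−1) = 187/60 − (-1277/60) = 122/5.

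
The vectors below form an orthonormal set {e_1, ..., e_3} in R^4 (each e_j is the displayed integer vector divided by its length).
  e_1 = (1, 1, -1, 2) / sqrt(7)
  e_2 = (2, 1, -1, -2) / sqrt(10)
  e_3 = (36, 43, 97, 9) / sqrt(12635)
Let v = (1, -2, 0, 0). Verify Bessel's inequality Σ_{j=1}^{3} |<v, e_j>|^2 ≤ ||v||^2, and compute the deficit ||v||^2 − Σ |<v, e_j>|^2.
Σ |<v, e_j>|^2 = 123/361; ||v||^2 = 5; deficit = 1682/361

Write each e_j = u_j / sqrt(<u_j, u_j>) where u_j is the displayed integer vector. Then <v, e_j> = <v, u_j> / sqrt(<u_j, u_j>), so |<v, e_j>|^2 = <v, u_j>^2 / <u_j, u_j>.
Coefficients: <v, e_1> = -1/sqrt(7), <v, e_2> = 0/sqrt(10), <v, e_3> = -50/sqrt(12635).
Square and sum: Σ |<v, e_j>|^2 = 123/361.
Compute ||v||^2 = v·v = 5.
Deficit = 5 − 123/361 = 1682/361 ≥ 0, confirming Bessel's inequality. (The deficit equals ||v − Σ <v,e_j> e_j||^2, the squared distance from v to span{e_j}.)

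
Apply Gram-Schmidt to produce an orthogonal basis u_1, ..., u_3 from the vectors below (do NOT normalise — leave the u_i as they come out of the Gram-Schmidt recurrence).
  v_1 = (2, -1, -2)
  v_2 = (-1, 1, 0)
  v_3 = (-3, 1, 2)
Orthogonal basis:
  u_1 = (2, -1, -2)
  u_2 = (-1/3, 2/3, -2/3)
  u_3 = (-4/9, -4/9, -2/9)

Apply the Gram-Schmidt recurrence
  u_1 = v_1
  u_i = v_i − Σ_{j<i} ((v_i · u_j) / (u_j · u_j)) · u_j.

Step by step this gives:
  u_1 = (2, -1, -2)
  u_2 = (-1/3, 2/3, -2/3)
  u_3 = (-4/9, -4/9, -2/9)

Orthogonality check:
  u_2 · u_1 = 0 (should be 0)
  u_3 · u_1 = 0 (should be 0)
  u_3 · u_2 = 0 (should be 0)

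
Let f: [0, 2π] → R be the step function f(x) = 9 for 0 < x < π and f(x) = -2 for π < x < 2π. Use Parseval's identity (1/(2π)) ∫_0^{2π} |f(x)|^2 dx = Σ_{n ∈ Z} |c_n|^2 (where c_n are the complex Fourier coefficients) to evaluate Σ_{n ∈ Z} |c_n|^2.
Σ |c_n|^2 = 85/2

Parseval equates the L^2 energy of f (normalised by 1/(2π)) with the ℓ^2 sum of its Fourier coefficients: (1/(2π)) ∫_0^{2π} |f|^2 = Σ |c_n|^2.
Compute the left side: (1/(2π)) [∫_0^π 9^2 dx + ∫_π^{2π} (-2)^2 dx] = (1/(2π)) · (81π + 4π) = (81 + 4)/2 = 85/2.
So Σ_{n ∈ Z} |c_n|^2 = 85/2.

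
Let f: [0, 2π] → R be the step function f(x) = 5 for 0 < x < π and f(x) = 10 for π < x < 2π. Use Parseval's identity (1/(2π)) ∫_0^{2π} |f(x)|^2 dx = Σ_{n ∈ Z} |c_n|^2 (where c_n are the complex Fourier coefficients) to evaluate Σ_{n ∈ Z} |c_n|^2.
Σ |c_n|^2 = 125/2

Parseval equates the L^2 energy of f (normalised by 1/(2π)) with the ℓ^2 sum of its Fourier coefficients: (1/(2π)) ∫_0^{2π} |f|^2 = Σ |c_n|^2.
Compute the left side: (1/(2π)) [∫_0^π 5^2 dx + ∫_π^{2π} 10^2 dx] = (1/(2π)) · (25π + 100π) = (25 + 100)/2 = 125/2.
So Σ_{n ∈ Z} |c_n|^2 = 125/2.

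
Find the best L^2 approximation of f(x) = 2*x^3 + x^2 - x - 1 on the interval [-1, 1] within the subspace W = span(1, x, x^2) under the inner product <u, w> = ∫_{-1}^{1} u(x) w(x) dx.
g(x) = x^2 + x/5 - 1

The best approximation g ∈ W is the orthogonal projection of f onto W. Writing g = a_0 + a_1 x + a_2 x^2, the coefficients solve the normal equations G · a = b where
  G_{ij} = <φ_i, φ_j> and b_i = <f, φ_i>, with φ_0 = 1, φ_1 = x, φ_2 = x^2.
G =
  [2, 0, 2/3]
  [0, 2/3, 0]
  [2/3, 0, 2/5],
b = (-4/3, 2/15, -4/15).
Solving gives a_0 = -1, a_1 = 1/5, a_2 = 1, so
  g(x) = x^2 + x/5 - 1.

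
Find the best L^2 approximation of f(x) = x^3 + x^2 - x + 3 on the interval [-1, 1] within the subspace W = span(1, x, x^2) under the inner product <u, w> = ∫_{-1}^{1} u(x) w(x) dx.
g(x) = x^2 - 2*x/5 + 3

The best approximation g ∈ W is the orthogonal projection of f onto W. Writing g = a_0 + a_1 x + a_2 x^2, the coefficients solve the normal equations G · a = b where
  G_{ij} = <φ_i, φ_j> and b_i = <f, φ_i>, with φ_0 = 1, φ_1 = x, φ_2 = x^2.
G =
  [2, 0, 2/3]
  [0, 2/3, 0]
  [2/3, 0, 2/5],
b = (20/3, -4/15, 12/5).
Solving gives a_0 = 3, a_1 = -2/5, a_2 = 1, so
  g(x) = x^2 - 2*x/5 + 3.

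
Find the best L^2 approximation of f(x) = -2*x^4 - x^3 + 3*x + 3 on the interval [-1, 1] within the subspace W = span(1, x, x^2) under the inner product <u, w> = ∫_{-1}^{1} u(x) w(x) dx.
g(x) = -12*x^2/7 + 12*x/5 + 111/35

The best approximation g ∈ W is the orthogonal projection of f onto W. Writing g = a_0 + a_1 x + a_2 x^2, the coefficients solve the normal equations G · a = b where
  G_{ij} = <φ_i, φ_j> and b_i = <f, φ_i>, with φ_0 = 1, φ_1 = x, φ_2 = x^2.
G =
  [2, 0, 2/3]
  [0, 2/3, 0]
  [2/3, 0, 2/5],
b = (26/5, 8/5, 10/7).
Solving gives a_0 = 111/35, a_1 = 12/5, a_2 = -12/7, so
  g(x) = -12*x^2/7 + 12*x/5 + 111/35.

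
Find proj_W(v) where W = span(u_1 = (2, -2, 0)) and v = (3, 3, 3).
proj_W(v) = (0, 0, 0)

Set up U = [u_1 | ... | u_1] ∈ R^(3×1). The projector onto W = col(U) is P = U (U^T U)^(-1) U^T.
Compute U^T U =
  [8],
and U^T v = (0).
Solve U^T U · c = U^T v for the coefficients: c = (0). The projection is proj_W(v) = U c.
Check: (v - proj_W(v)) · u_1 = 0  (should be 0).
Result: proj_W(v) = (0, 0, 0).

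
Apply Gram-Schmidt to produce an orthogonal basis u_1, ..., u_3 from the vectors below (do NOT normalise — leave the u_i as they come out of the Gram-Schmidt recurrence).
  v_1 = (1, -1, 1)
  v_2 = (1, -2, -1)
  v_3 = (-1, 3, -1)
Orthogonal basis:
  u_1 = (1, -1, 1)
  u_2 = (1/3, -4/3, -5/3)
  u_3 = (6/7, 4/7, -2/7)

Apply the Gram-Schmidt recurrence
  u_1 = v_1
  u_i = v_i − Σ_{j<i} ((v_i · u_j) / (u_j · u_j)) · u_j.

Step by step this gives:
  u_1 = (1, -1, 1)
  u_2 = (1/3, -4/3, -5/3)
  u_3 = (6/7, 4/7, -2/7)

Orthogonality check:
  u_2 · u_1 = 0 (should be 0)
  u_3 · u_1 = 0 (should be 0)
  u_3 · u_2 = 0 (should be 0)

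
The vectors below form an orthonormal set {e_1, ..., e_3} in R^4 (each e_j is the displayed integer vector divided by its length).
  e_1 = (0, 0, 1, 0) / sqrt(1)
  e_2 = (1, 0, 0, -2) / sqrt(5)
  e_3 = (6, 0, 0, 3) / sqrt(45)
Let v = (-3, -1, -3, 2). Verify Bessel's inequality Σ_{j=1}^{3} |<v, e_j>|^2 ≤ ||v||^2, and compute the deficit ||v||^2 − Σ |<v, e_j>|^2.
Σ |<v, e_j>|^2 = 22; ||v||^2 = 23; deficit = 1

Write each e_j = u_j / sqrt(<u_j, u_j>) where u_j is the displayed integer vector. Then <v, e_j> = <v, u_j> / sqrt(<u_j, u_j>), so |<v, e_j>|^2 = <v, u_j>^2 / <u_j, u_j>.
Coefficients: <v, e_1> = -3/sqrt(1), <v, e_2> = -7/sqrt(5), <v, e_3> = -12/sqrt(45).
Square and sum: Σ |<v, e_j>|^2 = 22.
Compute ||v||^2 = v·v = 23.
Deficit = 23 − 22 = 1 ≥ 0, confirming Bessel's inequality. (The deficit equals ||v − Σ <v,e_j> e_j||^2, the squared distance from v to span{e_j}.)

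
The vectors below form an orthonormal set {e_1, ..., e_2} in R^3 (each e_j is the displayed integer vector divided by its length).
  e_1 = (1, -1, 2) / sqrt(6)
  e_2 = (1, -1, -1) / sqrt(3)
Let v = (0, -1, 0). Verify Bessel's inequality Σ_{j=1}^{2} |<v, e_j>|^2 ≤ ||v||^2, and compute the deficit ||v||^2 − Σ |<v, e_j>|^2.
Σ |<v, e_j>|^2 = 1/2; ||v||^2 = 1; deficit = 1/2

Write each e_j = u_j / sqrt(<u_j, u_j>) where u_j is the displayed integer vector. Then <v, e_j> = <v, u_j> / sqrt(<u_j, u_j>), so |<v, e_j>|^2 = <v, u_j>^2 / <u_j, u_j>.
Coefficients: <v, e_1> = 1/sqrt(6), <v, e_2> = 1/sqrt(3).
Square and sum: Σ |<v, e_j>|^2 = 1/2.
Compute ||v||^2 = v·v = 1.
Deficit = 1 − 1/2 = 1/2 ≥ 0, confirming Bessel's inequality. (The deficit equals ||v − Σ <v,e_j> e_j||^2, the squared distance from v to span{e_j}.)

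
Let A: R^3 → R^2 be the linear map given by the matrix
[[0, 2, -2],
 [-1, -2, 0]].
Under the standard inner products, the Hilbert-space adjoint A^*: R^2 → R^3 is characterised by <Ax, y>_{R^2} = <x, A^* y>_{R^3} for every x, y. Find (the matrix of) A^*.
A^* = A^T =
[[0, -1],
 [2, -2],
 [-2, 0]]

For real matrices with standard dot products, the defining identity <Ax, y> = <x, A^* y> gives (Ax)^T y = x^T (A^*) y, i.e. x^T A^T y = x^T (A^*) y. Since this holds for all x, y, we must have A^* = A^T. Therefore
A^* =
[[0, -1],
 [2, -2],
 [-2, 0]].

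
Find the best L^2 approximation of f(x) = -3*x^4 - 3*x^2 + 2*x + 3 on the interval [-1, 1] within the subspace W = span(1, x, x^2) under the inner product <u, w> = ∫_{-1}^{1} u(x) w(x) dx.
g(x) = -39*x^2/7 + 2*x + 114/35

The best approximation g ∈ W is the orthogonal projection of f onto W. Writing g = a_0 + a_1 x + a_2 x^2, the coefficients solve the normal equations G · a = b where
  G_{ij} = <φ_i, φ_j> and b_i = <f, φ_i>, with φ_0 = 1, φ_1 = x, φ_2 = x^2.
G =
  [2, 0, 2/3]
  [0, 2/3, 0]
  [2/3, 0, 2/5],
b = (14/5, 4/3, -2/35).
Solving gives a_0 = 114/35, a_1 = 2, a_2 = -39/7, so
  g(x) = -39*x^2/7 + 2*x + 114/35.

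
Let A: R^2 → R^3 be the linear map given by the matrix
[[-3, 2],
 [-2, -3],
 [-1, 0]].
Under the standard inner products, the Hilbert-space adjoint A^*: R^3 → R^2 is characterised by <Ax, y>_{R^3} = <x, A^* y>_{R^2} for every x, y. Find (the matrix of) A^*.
A^* = A^T =
[[-3, -2, -1],
 [2, -3, 0]]

For real matrices with standard dot products, the defining identity <Ax, y> = <x, A^* y> gives (Ax)^T y = x^T (A^*) y, i.e. x^T A^T y = x^T (A^*) y. Since this holds for all x, y, we must have A^* = A^T. Therefore
A^* =
[[-3, -2, -1],
 [2, -3, 0]].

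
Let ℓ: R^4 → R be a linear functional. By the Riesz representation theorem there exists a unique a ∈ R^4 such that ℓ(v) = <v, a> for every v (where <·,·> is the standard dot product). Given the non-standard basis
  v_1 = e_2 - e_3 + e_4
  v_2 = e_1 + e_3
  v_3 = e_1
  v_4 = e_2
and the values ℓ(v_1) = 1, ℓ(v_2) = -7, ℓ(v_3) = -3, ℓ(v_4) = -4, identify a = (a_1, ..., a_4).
a = (-3, -4, -4, 1)

Write a = (a_1, ..., a_4) in the standard basis. For each basis vector v_i, ℓ(v_i) = <v_i, a> is a linear equation in the a_j's. Collect the n equations into a matrix system V a = ℓ, where row i of V is v_i (expressed in the standard basis). Since V is invertible (lower-triangular with 1s on the diagonal, up to permutation), solve by back-substitution:
  V =
[[0, 1, -1, 1],
 [1, 0, 1, 0],
 [1, 0, 0, 0],
 [0, 1, 0, 0]]
  V a = (1, -7, -3, -4)
Solving gives a = (-3, -4, -4, 1).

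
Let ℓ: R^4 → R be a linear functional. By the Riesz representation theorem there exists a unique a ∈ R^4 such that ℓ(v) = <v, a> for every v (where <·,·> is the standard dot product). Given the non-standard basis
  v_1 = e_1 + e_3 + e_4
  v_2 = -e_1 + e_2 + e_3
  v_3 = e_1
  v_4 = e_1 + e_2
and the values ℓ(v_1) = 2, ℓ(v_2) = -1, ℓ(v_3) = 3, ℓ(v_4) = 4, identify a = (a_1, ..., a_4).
a = (3, 1, 1, -2)

Write a = (a_1, ..., a_4) in the standard basis. For each basis vector v_i, ℓ(v_i) = <v_i, a> is a linear equation in the a_j's. Collect the n equations into a matrix system V a = ℓ, where row i of V is v_i (expressed in the standard basis). Since V is invertible (lower-triangular with 1s on the diagonal, up to permutation), solve by back-substitution:
  V =
[[1, 0, 1, 1],
 [-1, 1, 1, 0],
 [1, 0, 0, 0],
 [1, 1, 0, 0]]
  V a = (2, -1, 3, 4)
Solving gives a = (3, 1, 1, -2).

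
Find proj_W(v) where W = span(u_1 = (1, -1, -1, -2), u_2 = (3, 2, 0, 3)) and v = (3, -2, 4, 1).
proj_W(v) = (57/43, 28/43, -6/43, 39/43)

Set up U = [u_1 | ... | u_2] ∈ R^(4×2). The projector onto W = col(U) is P = U (U^T U)^(-1) U^T.
Compute U^T U =
  [7, -5]
  [-5, 22],
and U^T v = (-1, 8).
Solve U^T U · c = U^T v for the coefficients: c = (6/43, 17/43). The projection is proj_W(v) = U c.
Check: (v - proj_W(v)) · u_1 = 0  (should be 0).
Check: (v - proj_W(v)) · u_2 = 0  (should be 0).
Result: proj_W(v) = (57/43, 28/43, -6/43, 39/43).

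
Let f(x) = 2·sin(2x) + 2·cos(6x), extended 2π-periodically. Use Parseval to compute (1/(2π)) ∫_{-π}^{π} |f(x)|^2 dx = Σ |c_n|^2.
Σ |c_n|^2 = 4

Expand |f|^2 and use orthogonality of {sin(nx), cos(mx)} on [-π, π]:
  ∫_{-π}^{π} sin(nx)^2 dx = π, ∫ cos(mx)^2 dx = π, and cross terms integrate to 0.
So ∫_{-π}^{π} f(x)^2 dx = 2^2 · π + 2^2 · π = (4 + 4)π.
Divide by 2π: (4 + 4)/2 = 4.
By Parseval, this equals Σ |c_n|^2.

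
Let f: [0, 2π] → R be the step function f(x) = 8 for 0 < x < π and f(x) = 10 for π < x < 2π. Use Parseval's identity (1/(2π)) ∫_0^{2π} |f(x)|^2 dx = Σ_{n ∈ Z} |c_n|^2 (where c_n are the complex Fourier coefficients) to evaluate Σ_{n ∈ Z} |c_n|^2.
Σ |c_n|^2 = 82

Parseval equates the L^2 energy of f (normalised by 1/(2π)) with the ℓ^2 sum of its Fourier coefficients: (1/(2π)) ∫_0^{2π} |f|^2 = Σ |c_n|^2.
Compute the left side: (1/(2π)) [∫_0^π 8^2 dx + ∫_π^{2π} 10^2 dx] = (1/(2π)) · (64π + 100π) = (64 + 100)/2 = 82.
So Σ_{n ∈ Z} |c_n|^2 = 82.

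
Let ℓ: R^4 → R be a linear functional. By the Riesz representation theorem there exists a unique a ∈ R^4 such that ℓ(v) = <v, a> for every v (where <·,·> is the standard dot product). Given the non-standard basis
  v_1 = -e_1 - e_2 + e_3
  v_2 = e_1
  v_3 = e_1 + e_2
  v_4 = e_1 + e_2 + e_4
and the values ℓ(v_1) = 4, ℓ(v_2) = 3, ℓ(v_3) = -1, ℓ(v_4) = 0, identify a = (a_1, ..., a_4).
a = (3, -4, 3, 1)

Write a = (a_1, ..., a_4) in the standard basis. For each basis vector v_i, ℓ(v_i) = <v_i, a> is a linear equation in the a_j's. Collect the n equations into a matrix system V a = ℓ, where row i of V is v_i (expressed in the standard basis). Since V is invertible (lower-triangular with 1s on the diagonal, up to permutation), solve by back-substitution:
  V =
[[-1, -1, 1, 0],
 [1, 0, 0, 0],
 [1, 1, 0, 0],
 [1, 1, 0, 1]]
  V a = (4, 3, -1, 0)
Solving gives a = (3, -4, 3, 1).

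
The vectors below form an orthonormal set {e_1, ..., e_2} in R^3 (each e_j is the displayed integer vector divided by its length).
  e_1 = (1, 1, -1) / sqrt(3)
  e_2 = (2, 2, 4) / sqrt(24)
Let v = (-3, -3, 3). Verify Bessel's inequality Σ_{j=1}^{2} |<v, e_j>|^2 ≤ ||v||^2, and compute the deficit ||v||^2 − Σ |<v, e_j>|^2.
Σ |<v, e_j>|^2 = 27; ||v||^2 = 27; deficit = 0

Write each e_j = u_j / sqrt(<u_j, u_j>) where u_j is the displayed integer vector. Then <v, e_j> = <v, u_j> / sqrt(<u_j, u_j>), so |<v, e_j>|^2 = <v, u_j>^2 / <u_j, u_j>.
Coefficients: <v, e_1> = -9/sqrt(3), <v, e_2> = 0/sqrt(24).
Square and sum: Σ |<v, e_j>|^2 = 27.
Compute ||v||^2 = v·v = 27.
Deficit = 27 − 27 = 0 ≥ 0, confirming Bessel's inequality. (The deficit equals ||v − Σ <v,e_j> e_j||^2, the squared distance from v to span{e_j}.)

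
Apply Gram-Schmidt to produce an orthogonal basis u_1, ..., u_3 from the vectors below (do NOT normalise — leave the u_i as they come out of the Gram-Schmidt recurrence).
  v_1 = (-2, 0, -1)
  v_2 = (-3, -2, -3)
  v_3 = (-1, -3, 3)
Orthogonal basis:
  u_1 = (-2, 0, -1)
  u_2 = (3/5, -2, -6/5)
  u_3 = (-46/29, -69/29, 92/29)

Apply the Gram-Schmidt recurrence
  u_1 = v_1
  u_i = v_i − Σ_{j<i} ((v_i · u_j) / (u_j · u_j)) · u_j.

Step by step this gives:
  u_1 = (-2, 0, -1)
  u_2 = (3/5, -2, -6/5)
  u_3 = (-46/29, -69/29, 92/29)

Orthogonality check:
  u_2 · u_1 = 0 (should be 0)
  u_3 · u_1 = 0 (should be 0)
  u_3 · u_2 = 0 (should be 0)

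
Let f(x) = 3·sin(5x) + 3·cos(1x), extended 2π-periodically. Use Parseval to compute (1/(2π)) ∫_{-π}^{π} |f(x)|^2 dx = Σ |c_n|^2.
Σ |c_n|^2 = 9

Expand |f|^2 and use orthogonality of {sin(nx), cos(mx)} on [-π, π]:
  ∫_{-π}^{π} sin(nx)^2 dx = π, ∫ cos(mx)^2 dx = π, and cross terms integrate to 0.
So ∫_{-π}^{π} f(x)^2 dx = 3^2 · π + 3^2 · π = (9 + 9)π.
Divide by 2π: (9 + 9)/2 = 9.
By Parseval, this equals Σ |c_n|^2.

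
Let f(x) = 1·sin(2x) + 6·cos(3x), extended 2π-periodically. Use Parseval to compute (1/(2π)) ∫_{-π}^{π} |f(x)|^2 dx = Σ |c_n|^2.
Σ |c_n|^2 = 37/2

Expand |f|^2 and use orthogonality of {sin(nx), cos(mx)} on [-π, π]:
  ∫_{-π}^{π} sin(nx)^2 dx = π, ∫ cos(mx)^2 dx = π, and cross terms integrate to 0.
So ∫_{-π}^{π} f(x)^2 dx = 1^2 · π + 6^2 · π = (1 + 36)π.
Divide by 2π: (1 + 36)/2 = 37/2.
By Parseval, this equals Σ |c_n|^2.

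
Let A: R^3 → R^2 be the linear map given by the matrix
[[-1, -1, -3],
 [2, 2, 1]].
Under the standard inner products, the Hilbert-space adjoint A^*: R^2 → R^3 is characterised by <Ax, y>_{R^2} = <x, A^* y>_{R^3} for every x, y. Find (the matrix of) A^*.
A^* = A^T =
[[-1, 2],
 [-1, 2],
 [-3, 1]]

For real matrices with standard dot products, the defining identity <Ax, y> = <x, A^* y> gives (Ax)^T y = x^T (A^*) y, i.e. x^T A^T y = x^T (A^*) y. Since this holds for all x, y, we must have A^* = A^T. Therefore
A^* =
[[-1, 2],
 [-1, 2],
 [-3, 1]].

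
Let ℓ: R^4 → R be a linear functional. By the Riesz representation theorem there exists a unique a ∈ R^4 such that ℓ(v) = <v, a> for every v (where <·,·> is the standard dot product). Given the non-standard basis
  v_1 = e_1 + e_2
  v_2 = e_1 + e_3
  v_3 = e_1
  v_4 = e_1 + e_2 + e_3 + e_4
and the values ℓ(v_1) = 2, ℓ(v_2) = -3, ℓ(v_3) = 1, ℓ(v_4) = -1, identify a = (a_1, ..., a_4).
a = (1, 1, -4, 1)

Write a = (a_1, ..., a_4) in the standard basis. For each basis vector v_i, ℓ(v_i) = <v_i, a> is a linear equation in the a_j's. Collect the n equations into a matrix system V a = ℓ, where row i of V is v_i (expressed in the standard basis). Since V is invertible (lower-triangular with 1s on the diagonal, up to permutation), solve by back-substitution:
  V =
[[1, 1, 0, 0],
 [1, 0, 1, 0],
 [1, 0, 0, 0],
 [1, 1, 1, 1]]
  V a = (2, -3, 1, -1)
Solving gives a = (1, 1, -4, 1).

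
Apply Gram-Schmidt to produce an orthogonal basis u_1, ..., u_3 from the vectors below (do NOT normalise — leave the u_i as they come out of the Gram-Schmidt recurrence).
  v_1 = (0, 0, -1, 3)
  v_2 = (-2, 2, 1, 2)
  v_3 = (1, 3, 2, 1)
Orthogonal basis:
  u_1 = (0, 0, -1, 3)
  u_2 = (-2, 2, 3/2, 1/2)
  u_3 = (17/7, 11/7, 36/35, 12/35)

Apply the Gram-Schmidt recurrence
  u_1 = v_1
  u_i = v_i − Σ_{j<i} ((v_i · u_j) / (u_j · u_j)) · u_j.

Step by step this gives:
  u_1 = (0, 0, -1, 3)
  u_2 = (-2, 2, 3/2, 1/2)
  u_3 = (17/7, 11/7, 36/35, 12/35)

Orthogonality check:
  u_2 · u_1 = 0 (should be 0)
  u_3 · u_1 = 0 (should be 0)
  u_3 · u_2 = 0 (should be 0)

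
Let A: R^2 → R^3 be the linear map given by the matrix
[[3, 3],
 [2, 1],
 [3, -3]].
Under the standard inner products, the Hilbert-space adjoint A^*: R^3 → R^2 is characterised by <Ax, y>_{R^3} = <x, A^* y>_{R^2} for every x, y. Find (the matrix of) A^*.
A^* = A^T =
[[3, 2, 3],
 [3, 1, -3]]

For real matrices with standard dot products, the defining identity <Ax, y> = <x, A^* y> gives (Ax)^T y = x^T (A^*) y, i.e. x^T A^T y = x^T (A^*) y. Since this holds for all x, y, we must have A^* = A^T. Therefore
A^* =
[[3, 2, 3],
 [3, 1, -3]].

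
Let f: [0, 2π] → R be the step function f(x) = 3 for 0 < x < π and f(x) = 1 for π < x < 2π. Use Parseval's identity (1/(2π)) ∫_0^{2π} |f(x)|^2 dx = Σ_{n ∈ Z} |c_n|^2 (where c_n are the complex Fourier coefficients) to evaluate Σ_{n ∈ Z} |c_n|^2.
Σ |c_n|^2 = 5

Parseval equates the L^2 energy of f (normalised by 1/(2π)) with the ℓ^2 sum of its Fourier coefficients: (1/(2π)) ∫_0^{2π} |f|^2 = Σ |c_n|^2.
Compute the left side: (1/(2π)) [∫_0^π 3^2 dx + ∫_π^{2π} 1^2 dx] = (1/(2π)) · (9π + 1π) = (9 + 1)/2 = 5.
So Σ_{n ∈ Z} |c_n|^2 = 5.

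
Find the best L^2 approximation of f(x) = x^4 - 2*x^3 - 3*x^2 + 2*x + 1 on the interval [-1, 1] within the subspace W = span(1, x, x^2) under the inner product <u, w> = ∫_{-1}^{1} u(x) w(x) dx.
g(x) = -15*x^2/7 + 4*x/5 + 32/35

The best approximation g ∈ W is the orthogonal projection of f onto W. Writing g = a_0 + a_1 x + a_2 x^2, the coefficients solve the normal equations G · a = b where
  G_{ij} = <φ_i, φ_j> and b_i = <f, φ_i>, with φ_0 = 1, φ_1 = x, φ_2 = x^2.
G =
  [2, 0, 2/3]
  [0, 2/3, 0]
  [2/3, 0, 2/5],
b = (2/5, 8/15, -26/105).
Solving gives a_0 = 32/35, a_1 = 4/5, a_2 = -15/7, so
  g(x) = -15*x^2/7 + 4*x/5 + 32/35.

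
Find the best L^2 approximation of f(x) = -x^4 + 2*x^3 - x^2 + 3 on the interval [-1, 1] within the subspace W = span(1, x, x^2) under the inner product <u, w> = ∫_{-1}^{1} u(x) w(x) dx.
g(x) = -13*x^2/7 + 6*x/5 + 108/35

The best approximation g ∈ W is the orthogonal projection of f onto W. Writing g = a_0 + a_1 x + a_2 x^2, the coefficients solve the normal equations G · a = b where
  G_{ij} = <φ_i, φ_j> and b_i = <f, φ_i>, with φ_0 = 1, φ_1 = x, φ_2 = x^2.
G =
  [2, 0, 2/3]
  [0, 2/3, 0]
  [2/3, 0, 2/5],
b = (74/15, 4/5, 46/35).
Solving gives a_0 = 108/35, a_1 = 6/5, a_2 = -13/7, so
  g(x) = -13*x^2/7 + 6*x/5 + 108/35.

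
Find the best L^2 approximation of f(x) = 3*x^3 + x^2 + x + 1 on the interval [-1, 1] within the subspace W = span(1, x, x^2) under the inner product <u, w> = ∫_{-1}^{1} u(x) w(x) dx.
g(x) = x^2 + 14*x/5 + 1

The best approximation g ∈ W is the orthogonal projection of f onto W. Writing g = a_0 + a_1 x + a_2 x^2, the coefficients solve the normal equations G · a = b where
  G_{ij} = <φ_i, φ_j> and b_i = <f, φ_i>, with φ_0 = 1, φ_1 = x, φ_2 = x^2.
G =
  [2, 0, 2/3]
  [0, 2/3, 0]
  [2/3, 0, 2/5],
b = (8/3, 28/15, 16/15).
Solving gives a_0 = 1, a_1 = 14/5, a_2 = 1, so
  g(x) = x^2 + 14*x/5 + 1.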